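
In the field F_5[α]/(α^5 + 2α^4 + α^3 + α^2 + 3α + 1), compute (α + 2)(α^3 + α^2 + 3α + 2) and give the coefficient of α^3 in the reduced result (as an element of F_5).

3

Multiply in F_5[α]: (α + 2)·(α^3 + α^2 + 3α + 2) = α^4 + 3α^3 + 3α + 4.
Reduced: α^4 + 3α^3 + 3α + 4.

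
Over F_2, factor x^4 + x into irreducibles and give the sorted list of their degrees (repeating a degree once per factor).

1, 1, 2

Write f(x) = x^4 + x.
Roots in F_2: f(0) = 0 → root; f(1) = 0 → root.
Linear factors from roots: (x), (x + 1).
Complete factorization: f(x) = (x)·(x + 1)·(x^2 + x + 1).
Factor degrees with multiplicity: 1 + 1 + 2 = 4.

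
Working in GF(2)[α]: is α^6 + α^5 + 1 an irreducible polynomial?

Yes

Write g(α) = α^6 + α^5 + 1.
Check for roots in GF(2): g(0) = 1; g(1) = 1.
No roots, so no linear factors.
Monic irreducibles of degree 2 over GF(2): α^2 + α + 1.
None of them divide g (all give nonzero remainder).
Monic irreducibles of degree 3 over GF(2): α^3 + α + 1, α^3 + α^2 + 1.
None of them divide g (all give nonzero remainder).
No irreducible factor of degree ≤ 3 exists, so g is irreducible over GF(2).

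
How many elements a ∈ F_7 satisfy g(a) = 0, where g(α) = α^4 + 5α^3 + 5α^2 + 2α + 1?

4

Evaluate at each of the 7 elements of F_7:
g(0) = 1; g(1) = 0 → root; g(2) = 4; g(3) = 2; g(4) = 0 → root; g(5) = 0 → root; g(6) = 0 → root.
Roots: {1, 4, 5, 6}.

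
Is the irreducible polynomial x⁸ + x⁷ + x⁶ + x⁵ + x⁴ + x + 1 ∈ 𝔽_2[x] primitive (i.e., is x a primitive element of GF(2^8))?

No

Write f(x) = x⁸ + x⁷ + x⁶ + x⁵ + x⁴ + x + 1.
|GF(2^8)^×| = 2^8 − 1 = 255. Prime factorization: 255 = 3·5·17.
f is primitive ⇔ x has order 255 in GF(2)[x]/(f), i.e. x^(255/q) ≠ 1 for each prime q | 255.
x^(85) mod f = x⁶ + x⁵ + x⁴.
x^(51) mod f = 1
x^(15) mod f = x⁷ + x⁴ + x³ + 1.
Since x^(51) = 1, the order of x divides 51 < 255; not primitive.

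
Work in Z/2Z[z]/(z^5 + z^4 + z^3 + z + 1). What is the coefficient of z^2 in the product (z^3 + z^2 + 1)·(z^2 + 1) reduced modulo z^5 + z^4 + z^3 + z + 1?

Multiply in Z/2Z[z]: (z^3 + z^2 + 1)·(z^2 + 1) = z^5 + z^4 + z^3 + 1.
Reduce using z^5 ≡ z^4 + z^3 + z + 1 (mod z^5 + z^4 + z^3 + z + 1).
Reduced: z.

0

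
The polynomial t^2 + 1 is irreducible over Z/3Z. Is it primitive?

No

Write f(t) = t^2 + 1.
|GF(3^2)^×| = 3^2 − 1 = 8. Prime factorization: 8 = 2^3.
f is primitive ⇔ t has order 8 in GF(3)[t]/(f), i.e. t^(8/q) ≠ 1 for each prime q | 8.
t^(4) mod f = 1
Since t^(4) = 1, the order of t divides 4 < 8; not primitive.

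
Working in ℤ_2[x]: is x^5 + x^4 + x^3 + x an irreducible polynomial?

Write f(x) = x^5 + x^4 + x^3 + x.
Check for roots in ℤ_2: f(0) = 0 → root; f(1) = 0 → root.
f(0) = 0, so (x) divides f(x); f is reducible.

No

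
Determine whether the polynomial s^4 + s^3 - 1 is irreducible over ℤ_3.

Write g(s) = s^4 + s^3 - 1.
Check for roots in ℤ_3: g(0) = 2; g(1) = 1; g(2) = 2.
No roots, so no linear factors.
Monic irreducibles of degree 2 over GF(3): s^2 + 1, s^2 + s - 1, s^2 - s - 1.
None of them divide g (all give nonzero remainder).
No irreducible factor of degree ≤ 2 exists, so g is irreducible over GF(3).

Yes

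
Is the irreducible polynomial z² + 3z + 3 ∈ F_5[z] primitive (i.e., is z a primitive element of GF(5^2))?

Yes

Write f(z) = z² + 3z + 3.
|GF(5^2)^×| = 5^2 − 1 = 24. Prime factorization: 24 = 2^3·3.
f is primitive ⇔ z has order 24 in GF(5)[z]/(f), i.e. z^(24/q) ≠ 1 for each prime q | 24.
z^(12) mod f = 4.
z^(8) mod f = z + 1.
None equal 1, so z has full order 24; f is primitive.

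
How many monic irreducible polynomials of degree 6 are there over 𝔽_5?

x^(5^6) − x is the product of all monic irreducibles of degree dividing 6; Möbius inversion gives N = (1/6) Σ μ(6/d)·5^d.
Divisors of 6: 1, 2, 3, 6; μ(6/d) for each: 1, -1, -1, 1.
Σ = 5^1 − 5^2 − 5^3 + 5^6 = 15480.
N = 15480/6 = 2580.

2580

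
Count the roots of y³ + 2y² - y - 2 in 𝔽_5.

Write f(y) = y³ + 2y² - y - 2.
Evaluate at each of the 5 elements of 𝔽_5:
f(0) = 3; f(1) = 0 → root; f(2) = 2; f(3) = 0 → root; f(4) = 0 → root.
Roots: {1, 3, 4}.

3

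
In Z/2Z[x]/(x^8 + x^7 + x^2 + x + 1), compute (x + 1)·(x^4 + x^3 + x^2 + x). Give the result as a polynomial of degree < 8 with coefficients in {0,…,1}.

Multiply in Z/2Z[x]: (x + 1)·(x^4 + x^3 + x^2 + x) = x^5 + x.
Reduced: x^5 + x.

x^5 + x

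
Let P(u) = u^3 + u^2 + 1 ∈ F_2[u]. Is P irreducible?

Yes

Check for roots in F_2: P(0) = 1; P(1) = 1.
No roots. A degree-3 polynomial over a field with no linear factor is irreducible.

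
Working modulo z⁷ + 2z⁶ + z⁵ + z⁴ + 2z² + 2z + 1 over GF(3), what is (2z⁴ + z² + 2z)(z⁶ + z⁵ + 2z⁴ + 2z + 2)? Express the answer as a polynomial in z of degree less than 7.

Multiply in GF(3)[z]: (2z⁴ + z² + 2z)·(z⁶ + z⁵ + 2z⁴ + 2z + 2) = 2z¹⁰ + 2z⁹ + 2z⁸ + z⁶ + 2z⁵ + z⁴ + 2z³ + z.
Reduce using z⁷ ≡ z⁶ + 2z⁵ + 2z⁴ + z² + z + 2 (mod z⁷ + 2z⁶ + z⁵ + z⁴ + 2z² + 2z + 1).
Reduced: 2z⁵ + 2z³ + z² + z + 2.

2z^5 + 2z^3 + z^2 + z + 2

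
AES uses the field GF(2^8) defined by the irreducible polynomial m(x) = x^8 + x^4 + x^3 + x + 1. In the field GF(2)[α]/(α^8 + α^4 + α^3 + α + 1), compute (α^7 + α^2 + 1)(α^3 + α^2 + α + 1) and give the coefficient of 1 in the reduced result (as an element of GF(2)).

Multiply in GF(2)[α]: (α^7 + α^2 + 1)·(α^3 + α^2 + α + 1) = α^10 + α^9 + α^8 + α^7 + α^5 + α^4 + α + 1.
Reduce using α^8 ≡ α^4 + α^3 + α + 1 (mod α^8 + α^4 + α^3 + α + 1).
Reduced: α^7 + α^6 + α^5 + α^4 + α.

0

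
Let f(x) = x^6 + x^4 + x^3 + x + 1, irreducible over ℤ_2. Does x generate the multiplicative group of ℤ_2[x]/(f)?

Yes

|GF(2^6)^×| = 2^6 − 1 = 63. Prime factorization: 63 = 3^2·7.
f is primitive ⇔ x has order 63 in GF(2)[x]/(f), i.e. x^(63/q) ≠ 1 for each prime q | 63.
x^(21) mod f = x^3 + x^2 + x.
x^(9) mod f = x^5 + x^4 + x^2 + 1.
None equal 1, so x has full order 63; f is primitive.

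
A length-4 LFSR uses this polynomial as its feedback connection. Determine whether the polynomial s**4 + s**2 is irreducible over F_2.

No

Write h(s) = s**4 + s**2.
Check for roots in F_2: h(0) = 0 → root; h(1) = 0 → root.
h(0) = 0, so (s) divides h(s); h is reducible.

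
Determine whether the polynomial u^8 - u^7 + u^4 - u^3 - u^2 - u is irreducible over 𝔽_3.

Write f(u) = u^8 - u^7 + u^4 - u^3 - u^2 - u.
Check for roots in 𝔽_3: f(0) = 0 → root; f(1) = 1; f(2) = 1.
f(0) = 0, so (u) divides f(u); f is reducible.

No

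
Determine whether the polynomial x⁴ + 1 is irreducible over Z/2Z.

Write g(x) = x⁴ + 1.
Check for roots in Z/2Z: g(0) = 1; g(1) = 0 → root.
g(1) = 0, so (x − 1) divides g(x); g is reducible.

No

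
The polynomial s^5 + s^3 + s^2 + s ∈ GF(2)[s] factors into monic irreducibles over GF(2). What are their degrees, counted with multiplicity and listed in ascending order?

Write h(s) = s^5 + s^3 + s^2 + s.
Roots in GF(2): h(0) = 0 → root; h(1) = 0 → root.
Linear factors from roots: (s), (s + 1).
Complete factorization: h(s) = (s)·(s + 1)·(s^3 + s^2 + 1).
Factor degrees with multiplicity: 1 + 1 + 3 = 5.

1, 1, 3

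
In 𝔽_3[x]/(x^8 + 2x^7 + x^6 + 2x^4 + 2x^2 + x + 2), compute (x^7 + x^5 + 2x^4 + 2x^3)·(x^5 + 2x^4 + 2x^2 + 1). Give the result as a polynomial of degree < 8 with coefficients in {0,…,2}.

Multiply in 𝔽_3[x]: (x^7 + x^5 + 2x^4 + 2x^3)·(x^5 + 2x^4 + 2x^2 + 1) = x^12 + 2x^11 + x^10 + x^7 + x^6 + 2x^5 + 2x^4 + 2x^3.
Reduce using x^8 ≡ x^7 + 2x^6 + x^4 + x^2 + 2x + 1 (mod x^8 + 2x^7 + x^6 + 2x^4 + 2x^2 + x + 2).
Reduced: 2x^7 + x^6 + x^5 + x^4 + 2x^3 + x^2 + 2x + 1.

2x^7 + x^6 + x^5 + x^4 + 2x^3 + x^2 + 2x + 1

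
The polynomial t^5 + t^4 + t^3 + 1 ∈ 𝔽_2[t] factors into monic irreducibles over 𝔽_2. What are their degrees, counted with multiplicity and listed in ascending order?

1, 1, 3

Write h(t) = t^5 + t^4 + t^3 + 1.
Roots in 𝔽_2: h(0) = 1; h(1) = 0 → root.
Linear factors from roots: (t + 1).
Complete factorization: h(t) = (t + 1)^2·(t^3 + t^2 + 1).
Factor degrees with multiplicity: 1 + 1 + 3 = 5.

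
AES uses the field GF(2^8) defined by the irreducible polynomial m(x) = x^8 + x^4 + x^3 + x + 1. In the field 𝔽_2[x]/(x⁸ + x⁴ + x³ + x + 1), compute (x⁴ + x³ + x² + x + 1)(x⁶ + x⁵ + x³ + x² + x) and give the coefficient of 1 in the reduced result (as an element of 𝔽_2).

0

Multiply in 𝔽_2[x]: (x⁴ + x³ + x² + x + 1)·(x⁶ + x⁵ + x³ + x² + x) = x¹⁰ + x⁷ + x⁴ + x³ + x.
Reduce using x⁸ ≡ x⁴ + x³ + x + 1 (mod x⁸ + x⁴ + x³ + x + 1).
Reduced: x⁷ + x⁶ + x⁵ + x⁴ + x² + x.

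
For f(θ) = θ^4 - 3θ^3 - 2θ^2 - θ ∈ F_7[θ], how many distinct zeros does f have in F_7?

Evaluate at each of the 7 elements of F_7:
f(0) = 0 → root; f(1) = 2; f(2) = 3; f(3) = 0 → root; f(4) = 0 → root; f(5) = 6; f(6) = 3.
Roots: {0, 3, 4}.

3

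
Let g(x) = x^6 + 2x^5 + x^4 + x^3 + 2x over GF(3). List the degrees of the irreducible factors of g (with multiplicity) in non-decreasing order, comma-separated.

1, 1, 2, 2

Roots in GF(3): g(0) = 0 → root; g(1) = 1; g(2) = 0 → root.
Linear factors from roots: (x), (x + 1).
Complete factorization: g(x) = (x)·(x + 1)·(x^2 + 1)·(x^2 + x + 2).
Factor degrees with multiplicity: 1 + 1 + 2 + 2 = 6.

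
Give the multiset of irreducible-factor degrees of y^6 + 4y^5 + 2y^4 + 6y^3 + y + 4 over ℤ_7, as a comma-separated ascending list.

6

Write f(y) = y^6 + 4y^5 + 2y^4 + 6y^3 + y + 4.
Complete factorization: f(y) = (y^6 + 4y^5 + 2y^4 + 6y^3 + y + 4).
Factor degrees with multiplicity: 6 = 6.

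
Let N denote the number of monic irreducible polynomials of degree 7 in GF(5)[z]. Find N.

By the necklace-counting formula, N_5(7) = (1/7) Σ_{d|7} μ(7/d)·5^d.
Divisors of 7: 1, 7; μ(7/d) for each: -1, 1.
Σ = − 5^1 + 5^7 = 78120.
N = 78120/7 = 11160.

11160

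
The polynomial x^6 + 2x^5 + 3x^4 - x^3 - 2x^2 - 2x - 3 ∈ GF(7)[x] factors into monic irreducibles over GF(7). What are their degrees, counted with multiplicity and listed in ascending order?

Write f(x) = x^6 + 2x^5 + 3x^4 - x^3 - 2x^2 - 2x - 3.
Linear factors from roots: (x + 2), (x + 1).
Complete factorization: f(x) = (x + 1)·(x + 2)·(x^2 + 2x + 2)·(x^2 - 3x + 1).
Factor degrees with multiplicity: 1 + 1 + 2 + 2 = 6.

1, 1, 2, 2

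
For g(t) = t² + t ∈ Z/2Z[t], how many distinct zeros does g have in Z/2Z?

2

Evaluate at each of the 2 elements of Z/2Z:
g(0) = 0 → root; g(1) = 0 → root.
Roots: {0, 1}.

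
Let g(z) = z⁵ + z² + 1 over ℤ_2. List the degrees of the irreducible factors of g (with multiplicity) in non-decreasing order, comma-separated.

Roots in ℤ_2: g(0) = 1; g(1) = 1.
Complete factorization: g(z) = (z⁵ + z² + 1).
Factor degrees with multiplicity: 5 = 5.

5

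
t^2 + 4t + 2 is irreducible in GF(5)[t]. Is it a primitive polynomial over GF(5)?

Write f(t) = t^2 + 4t + 2.
|GF(5^2)^×| = 5^2 − 1 = 24. Prime factorization: 24 = 2^3·3.
f is primitive ⇔ t has order 24 in GF(5)[t]/(f), i.e. t^(24/q) ≠ 1 for each prime q | 24.
t^(12) mod f = 4.
t^(8) mod f = 2t + 1.
None equal 1, so t has full order 24; f is primitive.

Yes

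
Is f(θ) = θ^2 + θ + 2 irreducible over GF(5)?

Check for roots in GF(5): f(0) = 2; f(1) = 4; f(2) = 3; f(3) = 4; f(4) = 2.
No roots. A degree-2 polynomial over a field with no linear factor is irreducible.

Yes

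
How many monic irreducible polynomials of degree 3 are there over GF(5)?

40

x^(5^3) − x is the product of all monic irreducibles of degree dividing 3; Möbius inversion gives N = (1/3) Σ μ(3/d)·5^d.
Divisors of 3: 1, 3; μ(3/d) for each: -1, 1.
Σ = − 5^1 + 5^3 = 120.
N = 120/3 = 40.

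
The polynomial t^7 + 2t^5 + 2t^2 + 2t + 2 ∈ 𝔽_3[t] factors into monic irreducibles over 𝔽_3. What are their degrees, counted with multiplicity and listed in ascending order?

Write h(t) = t^7 + 2t^5 + 2t^2 + 2t + 2.
Roots in 𝔽_3: h(0) = 2; h(1) = 0 → root; h(2) = 2.
Linear factors from roots: (t + 2).
Complete factorization: h(t) = (t + 2)·(t^2 + 1)·(t^2 + 2t + 2)^2.
Factor degrees with multiplicity: 1 + 2 + 2 + 2 = 7.

1, 2, 2, 2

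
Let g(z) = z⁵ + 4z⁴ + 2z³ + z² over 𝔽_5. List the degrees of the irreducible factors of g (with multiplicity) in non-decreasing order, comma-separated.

Roots in 𝔽_5: g(0) = 0 → root; g(1) = 3; g(2) = 1; g(3) = 0 → root; g(4) = 2.
Linear factors from roots: (z), (z + 2).
Complete factorization: g(z) = (z + 2)·(z)^2·(z² + 2z + 3).
Factor degrees with multiplicity: 1 + 1 + 1 + 2 = 5.

1, 1, 1, 2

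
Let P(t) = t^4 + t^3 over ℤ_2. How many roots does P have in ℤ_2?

Evaluate at each of the 2 elements of ℤ_2:
P(0) = 0 → root; P(1) = 0 → root.
Roots: {0, 1}.

2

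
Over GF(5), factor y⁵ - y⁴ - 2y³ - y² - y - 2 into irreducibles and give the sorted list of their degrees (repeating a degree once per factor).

Write h(y) = y⁵ - y⁴ - 2y³ - y² - y - 2.
Roots in GF(5): h(0) = 3; h(1) = 4; h(2) = 2; h(3) = 4; h(4) = 3.
Complete factorization: h(y) = (y⁵ - y⁴ - 2y³ - y² - y - 2).
Factor degrees with multiplicity: 5 = 5.

5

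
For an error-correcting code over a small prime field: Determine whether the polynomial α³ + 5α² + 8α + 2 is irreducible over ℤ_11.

Write h(α) = α³ + 5α² + 8α + 2.
Check each element of ℤ_11 for a root: h(0)=2, h(1)=5, h(2)=2, h(3)=10, h(4)=2, h(5)=6, h(6)=6, h(7)=8, h(8)=7, h(9)=9, h(10)=9.
No roots. A degree-3 polynomial over a field with no linear factor is irreducible.

Yes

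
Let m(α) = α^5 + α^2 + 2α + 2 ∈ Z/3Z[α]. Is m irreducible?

No

Check for roots in Z/3Z: m(0) = 2; m(1) = 0 → root; m(2) = 0 → root.
m(1) = 0, so (α − 1) divides m(α); m is reducible.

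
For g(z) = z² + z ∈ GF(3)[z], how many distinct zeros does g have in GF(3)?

2

Evaluate at each of the 3 elements of GF(3):
g(0) = 0 → root; g(1) = 2; g(2) = 0 → root.
Roots: {0, 2}.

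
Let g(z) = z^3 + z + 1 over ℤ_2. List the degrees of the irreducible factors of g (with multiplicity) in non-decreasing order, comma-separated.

3

Roots in ℤ_2: g(0) = 1; g(1) = 1.
Complete factorization: g(z) = (z^3 + z + 1).
Factor degrees with multiplicity: 3 = 3.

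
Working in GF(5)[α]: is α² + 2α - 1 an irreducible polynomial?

Write f(α) = α² + 2α - 1.
Check for roots in GF(5): f(0) = 4; f(1) = 2; f(2) = 2; f(3) = 4; f(4) = 3.
No roots. A degree-2 polynomial over a field with no linear factor is irreducible.

Yes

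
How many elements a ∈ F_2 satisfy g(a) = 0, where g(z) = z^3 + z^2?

Evaluate at each of the 2 elements of F_2:
g(0) = 0 → root; g(1) = 0 → root.
Roots: {0, 1}.

2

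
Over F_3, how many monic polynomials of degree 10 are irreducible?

Gauss's count: N_{3}(10) = (1/10) Σ_{d|10} μ(10/d)·3^d.
Divisors of 10: 1, 2, 5, 10; μ(10/d) for each: 1, -1, -1, 1.
Σ = 3^1 − 3^2 − 3^5 + 3^10 = 58800.
N = 58800/10 = 5880.

5880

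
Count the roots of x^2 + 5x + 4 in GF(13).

Write g(x) = x^2 + 5x + 4.
Evaluate at each of the 13 elements of GF(13):
g(0) = 4; g(1) = 10; g(2) = 5; g(3) = 2; g(4) = 1; g(5) = 2; g(6) = 5; g(7) = 10; g(8) = 4; g(9) = 0 → root; g(10) = 11; g(11) = 11; g(12) = 0 → root.
Roots: {9, 12}.

2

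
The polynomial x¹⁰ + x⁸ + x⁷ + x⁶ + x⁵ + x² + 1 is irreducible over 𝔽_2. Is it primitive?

Write f(x) = x¹⁰ + x⁸ + x⁷ + x⁶ + x⁵ + x² + 1.
|GF(2^10)^×| = 2^10 − 1 = 1023. Prime factorization: 1023 = 3·11·31.
f is primitive ⇔ x has order 1023 in GF(2)[x]/(f), i.e. x^(1023/q) ≠ 1 for each prime q | 1023.
x^(341) mod f = x⁹ + x⁶ + x⁵ + x² + x.
x^(93) mod f = x⁸ + x⁷ + x² + x.
x^(33) mod f = x⁷ + x⁶ + x⁵ + x⁴ + x + 1.
None equal 1, so x has full order 1023; f is primitive.

Yes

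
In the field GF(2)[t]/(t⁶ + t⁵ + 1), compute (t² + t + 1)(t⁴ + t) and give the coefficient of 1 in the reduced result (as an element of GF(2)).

Multiply in GF(2)[t]: (t² + t + 1)·(t⁴ + t) = t⁶ + t⁵ + t⁴ + t³ + t² + t.
Reduce using t⁶ ≡ t⁵ + 1 (mod t⁶ + t⁵ + 1).
Reduced: t⁴ + t³ + t² + t + 1.

1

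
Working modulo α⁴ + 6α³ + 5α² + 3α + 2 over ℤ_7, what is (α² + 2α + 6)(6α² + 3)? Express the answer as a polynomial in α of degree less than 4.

4α^3 + 2α^2 + 2α + 6

Multiply in ℤ_7[α]: (α² + 2α + 6)·(6α² + 3) = 6α⁴ + 5α³ + 4α² + 6α + 4.
Reduce using α⁴ ≡ α³ + 2α² + 4α + 5 (mod α⁴ + 6α³ + 5α² + 3α + 2).
Reduced: 4α³ + 2α² + 2α + 6.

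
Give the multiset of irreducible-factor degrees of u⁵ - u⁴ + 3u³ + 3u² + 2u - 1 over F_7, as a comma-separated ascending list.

1, 1, 3

Write f(u) = u⁵ - u⁴ + 3u³ + 3u² + 2u - 1.
Linear factors from roots: (u - 1), (u + 3).
Complete factorization: f(u) = (u + 3)·(u - 1)·(u³ - 3u² - 2u - 2).
Factor degrees with multiplicity: 1 + 1 + 3 = 5.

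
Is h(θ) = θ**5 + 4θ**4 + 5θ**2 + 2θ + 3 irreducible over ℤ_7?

Yes

Check for roots in ℤ_7: h(0) = 3; h(1) = 1; h(2) = 4; h(3) = 5; h(4) = 4; h(5) = 2; h(6) = 2.
No roots, so no linear factors.
Degree-2 irreducible divisors: test the 21 monic irreducibles of degree 2 over GF(7).
None of them divide h (all give nonzero remainder).
No irreducible factor of degree ≤ 2 exists, so h is irreducible over GF(7).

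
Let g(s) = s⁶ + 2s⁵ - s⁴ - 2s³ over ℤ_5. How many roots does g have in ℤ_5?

4

Evaluate at each of the 5 elements of ℤ_5:
g(0) = 0 → root; g(1) = 0 → root; g(2) = 1; g(3) = 0 → root; g(4) = 0 → root.
Roots: {0, 1, 3, 4}.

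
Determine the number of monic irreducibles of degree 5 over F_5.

Gauss's count: N_{5}(5) = (1/5) Σ_{d|5} μ(5/d)·5^d.
Divisors of 5: 1, 5; μ(5/d) for each: -1, 1.
Σ = − 5^1 + 5^5 = 3120.
N = 3120/5 = 624.

624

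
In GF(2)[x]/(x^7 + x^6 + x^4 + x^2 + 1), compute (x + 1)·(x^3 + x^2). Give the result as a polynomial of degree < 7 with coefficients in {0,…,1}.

Multiply in GF(2)[x]: (x + 1)·(x^3 + x^2) = x^4 + x^2.
Reduced: x^4 + x^2.

x^4 + x^2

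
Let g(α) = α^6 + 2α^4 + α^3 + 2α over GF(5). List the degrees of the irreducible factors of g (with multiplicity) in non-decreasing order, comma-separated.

1, 1, 2, 2

Roots in GF(5): g(0) = 0 → root; g(1) = 1; g(2) = 3; g(3) = 4; g(4) = 0 → root.
Linear factors from roots: (α), (α + 1).
Complete factorization: g(α) = (α)·(α + 1)·(α^2 + 2)·(α^2 + 4α + 1).
Factor degrees with multiplicity: 1 + 1 + 2 + 2 = 6.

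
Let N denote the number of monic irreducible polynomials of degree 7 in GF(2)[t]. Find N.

By the necklace-counting formula, N_2(7) = (1/7) Σ_{d|7} μ(7/d)·2^d.
Divisors of 7: 1, 7; μ(7/d) for each: -1, 1.
Σ = − 2^1 + 2^7 = 126.
N = 126/7 = 18.

18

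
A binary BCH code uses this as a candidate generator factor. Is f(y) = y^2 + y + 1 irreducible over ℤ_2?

Check for roots in ℤ_2: f(0) = 1; f(1) = 1.
No roots. A degree-2 polynomial over a field with no linear factor is irreducible.

Yes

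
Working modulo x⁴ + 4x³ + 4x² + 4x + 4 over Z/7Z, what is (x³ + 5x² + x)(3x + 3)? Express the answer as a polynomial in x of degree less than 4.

6x^3 + 6x^2 + 5x + 2

Multiply in Z/7Z[x]: (x³ + 5x² + x)·(3x + 3) = 3x⁴ + 4x³ + 4x² + 3x.
Reduce using x⁴ ≡ 3x³ + 3x² + 3x + 3 (mod x⁴ + 4x³ + 4x² + 4x + 4).
Reduced: 6x³ + 6x² + 5x + 2.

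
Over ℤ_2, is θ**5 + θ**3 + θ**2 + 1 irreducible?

No

Write P(θ) = θ**5 + θ**3 + θ**2 + 1.
Check for roots in ℤ_2: P(0) = 1; P(1) = 0 → root.
P(1) = 0, so (θ − 1) divides P(θ); P is reducible.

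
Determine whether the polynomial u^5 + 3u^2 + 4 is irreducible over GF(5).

Write g(u) = u^5 + 3u^2 + 4.
Check for roots in GF(5): g(0) = 4; g(1) = 3; g(2) = 3; g(3) = 4; g(4) = 1.
No roots, so no linear factors.
Degree-2 irreducible divisors: test the 10 monic irreducibles of degree 2 over GF(5).
None of them divide g (all give nonzero remainder).
No irreducible factor of degree ≤ 2 exists, so g is irreducible over GF(5).

Yes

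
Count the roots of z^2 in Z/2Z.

Write f(z) = z^2.
Evaluate at each of the 2 elements of Z/2Z:
f(0) = 0 → root; f(1) = 1.
Roots: {0}.

1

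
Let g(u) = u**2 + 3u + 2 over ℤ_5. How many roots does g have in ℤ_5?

2

Evaluate at each of the 5 elements of ℤ_5:
g(0) = 2; g(1) = 1; g(2) = 2; g(3) = 0 → root; g(4) = 0 → root.
Roots: {3, 4}.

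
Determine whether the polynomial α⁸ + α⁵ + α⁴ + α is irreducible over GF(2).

No

Write P(α) = α⁸ + α⁵ + α⁴ + α.
Check for roots in GF(2): P(0) = 0 → root; P(1) = 0 → root.
P(0) = 0, so (α) divides P(α); P is reducible.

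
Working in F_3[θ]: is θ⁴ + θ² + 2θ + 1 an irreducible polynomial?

Write P(θ) = θ⁴ + θ² + 2θ + 1.
Check for roots in F_3: P(0) = 1; P(1) = 2; P(2) = 1.
No roots, so no linear factors.
Monic irreducibles of degree 2 over GF(3): θ² + 1, θ² + θ + 2, θ² + 2θ + 2.
None of them divide P (all give nonzero remainder).
No irreducible factor of degree ≤ 2 exists, so P is irreducible over GF(3).

Yes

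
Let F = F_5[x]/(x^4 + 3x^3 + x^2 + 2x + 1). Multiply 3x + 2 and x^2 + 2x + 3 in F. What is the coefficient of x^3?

3

Multiply in F_5[x]: (3x + 2)·(x^2 + 2x + 3) = 3x^3 + 3x^2 + 3x + 1.
Reduced: 3x^3 + 3x^2 + 3x + 1.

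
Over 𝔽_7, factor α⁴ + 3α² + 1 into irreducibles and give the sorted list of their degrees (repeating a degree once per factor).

Write f(α) = α⁴ + 3α² + 1.
Complete factorization: f(α) = (α² + 3α - 1)·(α² - 3α - 1).
Factor degrees with multiplicity: 2 + 2 = 4.

2, 2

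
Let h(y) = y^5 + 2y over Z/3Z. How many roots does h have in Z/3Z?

3

Evaluate at each of the 3 elements of Z/3Z:
h(0) = 0 → root; h(1) = 0 → root; h(2) = 0 → root.
Roots: {0, 1, 2}.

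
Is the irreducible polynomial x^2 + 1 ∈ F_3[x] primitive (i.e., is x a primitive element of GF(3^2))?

No

Write f(x) = x^2 + 1.
|GF(3^2)^×| = 3^2 − 1 = 8. Prime factorization: 8 = 2^3.
f is primitive ⇔ x has order 8 in GF(3)[x]/(f), i.e. x^(8/q) ≠ 1 for each prime q | 8.
x^(4) mod f = 1
Since x^(4) = 1, the order of x divides 4 < 8; not primitive.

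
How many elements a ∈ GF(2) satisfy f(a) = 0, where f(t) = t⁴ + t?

Evaluate at each of the 2 elements of GF(2):
f(0) = 0 → root; f(1) = 0 → root.
Roots: {0, 1}.

2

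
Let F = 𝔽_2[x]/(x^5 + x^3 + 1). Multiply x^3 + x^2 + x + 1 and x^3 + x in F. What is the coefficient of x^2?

1

Multiply in 𝔽_2[x]: (x^3 + x^2 + x + 1)·(x^3 + x) = x^6 + x^5 + x^2 + x.
Reduce using x^5 ≡ x^3 + 1 (mod x^5 + x^3 + 1).
Reduced: x^4 + x^3 + x^2 + 1.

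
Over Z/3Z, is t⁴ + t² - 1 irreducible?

Write m(t) = t⁴ + t² - 1.
Check for roots in Z/3Z: m(0) = 2; m(1) = 1; m(2) = 1.
No roots, so no linear factors.
Monic irreducibles of degree 2 over GF(3): t² + 1, t² + t - 1, t² - t - 1.
None of them divide m (all give nonzero remainder).
No irreducible factor of degree ≤ 2 exists, so m is irreducible over GF(3).

Yes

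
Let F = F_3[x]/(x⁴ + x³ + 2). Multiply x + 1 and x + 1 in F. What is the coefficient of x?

Multiply in F_3[x]: (x + 1)·(x + 1) = x² + 2x + 1.
Reduced: x² + 2x + 1.

2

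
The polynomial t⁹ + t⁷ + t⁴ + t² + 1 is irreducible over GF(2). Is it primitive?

Yes

Write f(t) = t⁹ + t⁷ + t⁴ + t² + 1.
|GF(2^9)^×| = 2^9 − 1 = 511. Prime factorization: 511 = 7·73.
f is primitive ⇔ t has order 511 in GF(2)[t]/(f), i.e. t^(511/q) ≠ 1 for each prime q | 511.
t^(73) mod f = t⁸ + t⁶ + t⁵ + t⁴ + t³ + 1.
t^(7) mod f = t⁷.
None equal 1, so t has full order 511; f is primitive.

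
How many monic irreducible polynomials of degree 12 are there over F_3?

44220

The number of monic irreducibles of degree 12 over GF(3) is (1/12)·Σ_{d∣12} μ(12/d) 3^d.
Divisors of 12: 1, 2, 3, 4, 6, 12; μ(12/d) for each: 0, 1, 0, -1, -1, 1.
Σ = 3^2 − 3^4 − 3^6 + 3^12 = 530640.
N = 530640/12 = 44220.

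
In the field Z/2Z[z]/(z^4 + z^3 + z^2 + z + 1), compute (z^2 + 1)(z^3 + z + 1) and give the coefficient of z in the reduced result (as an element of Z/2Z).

1

Multiply in Z/2Z[z]: (z^2 + 1)·(z^3 + z + 1) = z^5 + z^2 + z + 1.
Reduce using z^4 ≡ z^3 + z^2 + z + 1 (mod z^4 + z^3 + z^2 + z + 1).
Reduced: z^2 + z.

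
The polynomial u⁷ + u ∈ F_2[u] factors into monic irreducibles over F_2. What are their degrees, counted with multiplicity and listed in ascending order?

Write f(u) = u⁷ + u.
Roots in F_2: f(0) = 0 → root; f(1) = 0 → root.
Linear factors from roots: (u), (u + 1).
Complete factorization: f(u) = (u)·(u + 1)^2·(u² + u + 1)^2.
Factor degrees with multiplicity: 1 + 1 + 1 + 2 + 2 = 7.

1, 1, 1, 2, 2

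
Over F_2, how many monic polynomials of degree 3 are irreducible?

2

x^(2^3) − x is the product of all monic irreducibles of degree dividing 3; Möbius inversion gives N = (1/3) Σ μ(3/d)·2^d.
Divisors of 3: 1, 3; μ(3/d) for each: -1, 1.
Σ = − 2^1 + 2^3 = 6.
N = 6/3 = 2.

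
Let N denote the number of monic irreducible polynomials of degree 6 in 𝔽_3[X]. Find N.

The number of monic irreducibles of degree 6 over GF(3) is (1/6)·Σ_{d∣6} μ(6/d) 3^d.
Divisors of 6: 1, 2, 3, 6; μ(6/d) for each: 1, -1, -1, 1.
Σ = 3^1 − 3^2 − 3^3 + 3^6 = 696.
N = 696/6 = 116.

116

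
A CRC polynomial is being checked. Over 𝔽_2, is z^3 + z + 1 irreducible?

Yes

Write g(z) = z^3 + z + 1.
Check for roots in 𝔽_2: g(0) = 1; g(1) = 1.
No roots. A degree-3 polynomial over a field with no linear factor is irreducible.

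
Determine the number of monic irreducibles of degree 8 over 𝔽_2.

30

The number of monic irreducibles of degree 8 over GF(2) is (1/8)·Σ_{d∣8} μ(8/d) 2^d.
Divisors of 8: 1, 2, 4, 8; μ(8/d) for each: 0, 0, -1, 1.
Σ = − 2^4 + 2^8 = 240.
N = 240/8 = 30.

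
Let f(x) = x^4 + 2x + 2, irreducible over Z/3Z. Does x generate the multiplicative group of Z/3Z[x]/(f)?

Yes

|GF(3^4)^×| = 3^4 − 1 = 80. Prime factorization: 80 = 2^4·5.
f is primitive ⇔ x has order 80 in GF(3)[x]/(f), i.e. x^(80/q) ≠ 1 for each prime q | 80.
x^(40) mod f = 2.
x^(16) mod f = x^3 + 2x + 2.
None equal 1, so x has full order 80; f is primitive.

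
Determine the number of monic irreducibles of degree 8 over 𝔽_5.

Gauss's count: N_{5}(8) = (1/8) Σ_{d|8} μ(8/d)·5^d.
Divisors of 8: 1, 2, 4, 8; μ(8/d) for each: 0, 0, -1, 1.
Σ = − 5^4 + 5^8 = 390000.
N = 390000/8 = 48750.

48750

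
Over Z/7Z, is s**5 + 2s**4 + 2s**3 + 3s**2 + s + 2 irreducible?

Write f(s) = s**5 + 2s**4 + 2s**3 + 3s**2 + s + 2.
Check for roots in Z/7Z: f(0) = 2; f(1) = 4; f(2) = 5; f(3) = 1; f(4) = 3; f(5) = 3; f(6) = 3.
No roots, so no linear factors.
Degree-2 irreducible divisors: test the 21 monic irreducibles of degree 2 over GF(7).
None of them divide f (all give nonzero remainder).
No irreducible factor of degree ≤ 2 exists, so f is irreducible over GF(7).

Yes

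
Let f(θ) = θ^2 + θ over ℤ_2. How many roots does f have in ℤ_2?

2

Evaluate at each of the 2 elements of ℤ_2:
f(0) = 0 → root; f(1) = 0 → root.
Roots: {0, 1}.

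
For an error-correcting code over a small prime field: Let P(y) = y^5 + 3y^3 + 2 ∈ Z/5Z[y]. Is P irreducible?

Check for roots in Z/5Z: P(0) = 2; P(1) = 1; P(2) = 3; P(3) = 1; P(4) = 3.
No roots, so no linear factors.
Degree-2 irreducible divisors: test the 10 monic irreducibles of degree 2 over GF(5).
None of them divide P (all give nonzero remainder).
No irreducible factor of degree ≤ 2 exists, so P is irreducible over GF(5).

Yes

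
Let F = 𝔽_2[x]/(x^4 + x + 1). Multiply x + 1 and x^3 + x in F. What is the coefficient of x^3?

1

Multiply in 𝔽_2[x]: (x + 1)·(x^3 + x) = x^4 + x^3 + x^2 + x.
Reduce using x^4 ≡ x + 1 (mod x^4 + x + 1).
Reduced: x^3 + x^2 + 1.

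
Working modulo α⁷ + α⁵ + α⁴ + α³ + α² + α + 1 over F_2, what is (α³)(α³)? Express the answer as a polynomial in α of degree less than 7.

α^6

Multiply in F_2[α]: (α³)·(α³) = α⁶.
Reduced: α⁶.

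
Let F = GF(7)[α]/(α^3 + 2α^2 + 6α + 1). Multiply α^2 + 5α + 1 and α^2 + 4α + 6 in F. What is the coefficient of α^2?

0

Multiply in GF(7)[α]: (α^2 + 5α + 1)·(α^2 + 4α + 6) = α^4 + 2α^3 + 6α^2 + 6α + 6.
Reduce using α^3 ≡ 5α^2 + α + 6 (mod α^3 + 2α^2 + 6α + 1).
Reduced: 5α + 6.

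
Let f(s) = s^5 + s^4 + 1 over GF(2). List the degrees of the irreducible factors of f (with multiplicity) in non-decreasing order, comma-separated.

Roots in GF(2): f(0) = 1; f(1) = 1.
Complete factorization: f(s) = (s^2 + s + 1)·(s^3 + s + 1).
Factor degrees with multiplicity: 2 + 3 = 5.

2, 3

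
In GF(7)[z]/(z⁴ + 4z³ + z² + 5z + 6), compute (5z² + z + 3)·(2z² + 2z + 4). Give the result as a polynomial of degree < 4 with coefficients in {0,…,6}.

4z^2 + 2z + 1

Multiply in GF(7)[z]: (5z² + z + 3)·(2z² + 2z + 4) = 3z⁴ + 5z³ + 3z + 5.
Reduce using z⁴ ≡ 3z³ + 6z² + 2z + 1 (mod z⁴ + 4z³ + z² + 5z + 6).
Reduced: 4z² + 2z + 1.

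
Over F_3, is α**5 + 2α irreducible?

Write P(α) = α**5 + 2α.
Check for roots in F_3: P(0) = 0 → root; P(1) = 0 → root; P(2) = 0 → root.
P(0) = 0, so (α) divides P(α); P is reducible.

No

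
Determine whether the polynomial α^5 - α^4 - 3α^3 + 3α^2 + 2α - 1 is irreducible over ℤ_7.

No

Write P(α) = α^5 - α^4 - 3α^3 + 3α^2 + 2α - 1.
Check for roots in ℤ_7: P(0) = 6; P(1) = 1; P(2) = 0 → root; P(3) = 1; P(4) = 1; P(5) = 4; P(6) = 1.
P(2) = 0, so (α − 2) divides P(α); P is reducible.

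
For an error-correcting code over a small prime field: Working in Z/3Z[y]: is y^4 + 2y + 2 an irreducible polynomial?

Yes

Write m(y) = y^4 + 2y + 2.
Check for roots in Z/3Z: m(0) = 2; m(1) = 2; m(2) = 1.
No roots, so no linear factors.
Monic irreducibles of degree 2 over GF(3): y^2 + 1, y^2 + y + 2, y^2 + 2y + 2.
None of them divide m (all give nonzero remainder).
No irreducible factor of degree ≤ 2 exists, so m is irreducible over GF(3).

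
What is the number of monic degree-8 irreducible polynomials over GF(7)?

720300

By the necklace-counting formula, N_7(8) = (1/8) Σ_{d|8} μ(8/d)·7^d.
Divisors of 8: 1, 2, 4, 8; μ(8/d) for each: 0, 0, -1, 1.
Σ = − 7^4 + 7^8 = 5762400.
N = 5762400/8 = 720300.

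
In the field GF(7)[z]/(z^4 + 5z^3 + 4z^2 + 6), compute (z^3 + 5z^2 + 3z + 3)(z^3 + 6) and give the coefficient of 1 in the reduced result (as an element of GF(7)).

Multiply in GF(7)[z]: (z^3 + 5z^2 + 3z + 3)·(z^3 + 6) = z^6 + 5z^5 + 3z^4 + 2z^3 + 2z^2 + 4z + 4.
Reduce using z^4 ≡ 2z^3 + 3z^2 + 1 (mod z^4 + 5z^3 + 4z^2 + 6).
Reduced: 4z + 3.

3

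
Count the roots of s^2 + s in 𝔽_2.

Write P(s) = s^2 + s.
Evaluate at each of the 2 elements of 𝔽_2:
P(0) = 0 → root; P(1) = 0 → root.
Roots: {0, 1}.

2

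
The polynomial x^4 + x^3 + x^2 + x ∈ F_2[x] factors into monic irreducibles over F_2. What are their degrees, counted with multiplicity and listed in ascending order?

1, 1, 1, 1

Write g(x) = x^4 + x^3 + x^2 + x.
Roots in F_2: g(0) = 0 → root; g(1) = 0 → root.
Linear factors from roots: (x), (x + 1).
Complete factorization: g(x) = (x)·(x + 1)^3.
Factor degrees with multiplicity: 1 + 1 + 1 + 1 = 4.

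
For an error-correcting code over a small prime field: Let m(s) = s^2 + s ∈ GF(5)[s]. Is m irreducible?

No

Check for roots in GF(5): m(0) = 0 → root; m(1) = 2; m(2) = 1; m(3) = 2; m(4) = 0 → root.
m(0) = 0, so (s) divides m(s); m is reducible.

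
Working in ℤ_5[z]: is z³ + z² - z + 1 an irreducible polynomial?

Write f(z) = z³ + z² - z + 1.
Check for roots in ℤ_5: f(0) = 1; f(1) = 2; f(2) = 1; f(3) = 4; f(4) = 2.
No roots. A degree-3 polynomial over a field with no linear factor is irreducible.

Yes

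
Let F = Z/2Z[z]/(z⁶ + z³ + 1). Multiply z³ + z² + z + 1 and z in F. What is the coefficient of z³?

1

Multiply in Z/2Z[z]: (z³ + z² + z + 1)·(z) = z⁴ + z³ + z² + z.
Reduced: z⁴ + z³ + z² + z.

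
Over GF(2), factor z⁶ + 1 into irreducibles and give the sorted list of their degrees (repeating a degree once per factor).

1, 1, 2, 2

Write g(z) = z⁶ + 1.
Roots in GF(2): g(0) = 1; g(1) = 0 → root.
Linear factors from roots: (z + 1).
Complete factorization: g(z) = (z + 1)^2·(z² + z + 1)^2.
Factor degrees with multiplicity: 1 + 1 + 2 + 2 = 6.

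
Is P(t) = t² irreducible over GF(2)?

No

Check for roots in GF(2): P(0) = 0 → root; P(1) = 1.
P(0) = 0, so (t) divides P(t); P is reducible.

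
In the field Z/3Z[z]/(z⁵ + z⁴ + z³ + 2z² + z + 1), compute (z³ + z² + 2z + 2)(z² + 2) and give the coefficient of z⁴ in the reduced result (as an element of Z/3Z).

0

Multiply in Z/3Z[z]: (z³ + z² + 2z + 2)·(z² + 2) = z⁵ + z⁴ + z³ + z² + z + 1.
Reduce using z⁵ ≡ 2z⁴ + 2z³ + z² + 2z + 2 (mod z⁵ + z⁴ + z³ + 2z² + z + 1).
Reduced: 2z².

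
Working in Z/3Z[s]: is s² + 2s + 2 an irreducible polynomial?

Write P(s) = s² + 2s + 2.
Check for roots in Z/3Z: P(0) = 2; P(1) = 2; P(2) = 1.
No roots. A degree-2 polynomial over a field with no linear factor is irreducible.

Yes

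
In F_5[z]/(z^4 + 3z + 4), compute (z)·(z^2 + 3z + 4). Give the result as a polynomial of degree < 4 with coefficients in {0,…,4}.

z^3 + 3z^2 + 4z

Multiply in F_5[z]: (z)·(z^2 + 3z + 4) = z^3 + 3z^2 + 4z.
Reduced: z^3 + 3z^2 + 4z.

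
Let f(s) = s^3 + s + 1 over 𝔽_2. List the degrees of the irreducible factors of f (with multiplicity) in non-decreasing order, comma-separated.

Roots in 𝔽_2: f(0) = 1; f(1) = 1.
Complete factorization: f(s) = (s^3 + s + 1).
Factor degrees with multiplicity: 3 = 3.

3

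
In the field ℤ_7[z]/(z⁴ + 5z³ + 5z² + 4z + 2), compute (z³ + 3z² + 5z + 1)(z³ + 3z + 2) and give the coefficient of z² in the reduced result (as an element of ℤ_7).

4

Multiply in ℤ_7[z]: (z³ + 3z² + 5z + 1)·(z³ + 3z + 2) = z⁶ + 3z⁵ + z⁴ + 5z³ + 6z + 2.
Reduce using z⁴ ≡ 2z³ + 2z² + 3z + 5 (mod z⁴ + 5z³ + 5z² + 4z + 2).
Reduced: 2z³ + 4z² + 4.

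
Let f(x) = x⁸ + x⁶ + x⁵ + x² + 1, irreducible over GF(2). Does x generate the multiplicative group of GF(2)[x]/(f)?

|GF(2^8)^×| = 2^8 − 1 = 255. Prime factorization: 255 = 3·5·17.
f is primitive ⇔ x has order 255 in GF(2)[x]/(f), i.e. x^(255/q) ≠ 1 for each prime q | 255.
x^(85) mod f = x⁷ + x³ + 1.
x^(51) mod f = x⁶ + x⁵ + 1.
x^(15) mod f = x⁷ + x⁶ + x⁵ + x⁴ + x² + x + 1.
None equal 1, so x has full order 255; f is primitive.

Yes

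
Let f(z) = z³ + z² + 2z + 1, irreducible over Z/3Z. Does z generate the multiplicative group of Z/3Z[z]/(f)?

|GF(3^3)^×| = 3^3 − 1 = 26. Prime factorization: 26 = 2·13.
f is primitive ⇔ z has order 26 in GF(3)[z]/(f), i.e. z^(26/q) ≠ 1 for each prime q | 26.
z^(13) mod f = 2.
z^(2) mod f = z².
None equal 1, so z has full order 26; f is primitive.

Yes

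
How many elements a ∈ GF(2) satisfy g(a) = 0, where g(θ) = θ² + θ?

Evaluate at each of the 2 elements of GF(2):
g(0) = 0 → root; g(1) = 0 → root.
Roots: {0, 1}.

2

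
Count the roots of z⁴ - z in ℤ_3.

2

Write f(z) = z⁴ - z.
Evaluate at each of the 3 elements of ℤ_3:
f(0) = 0 → root; f(1) = 0 → root; f(2) = 2.
Roots: {0, 1}.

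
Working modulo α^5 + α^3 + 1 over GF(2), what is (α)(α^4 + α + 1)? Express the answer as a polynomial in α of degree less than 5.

Multiply in GF(2)[α]: (α)·(α^4 + α + 1) = α^5 + α^2 + α.
Reduce using α^5 ≡ α^3 + 1 (mod α^5 + α^3 + 1).
Reduced: α^3 + α^2 + α + 1.

α^3 + α^2 + α + 1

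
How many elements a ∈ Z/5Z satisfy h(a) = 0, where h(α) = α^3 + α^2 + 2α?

Evaluate at each of the 5 elements of Z/5Z:
h(0) = 0 → root; h(1) = 4; h(2) = 1; h(3) = 2; h(4) = 3.
Roots: {0}.

1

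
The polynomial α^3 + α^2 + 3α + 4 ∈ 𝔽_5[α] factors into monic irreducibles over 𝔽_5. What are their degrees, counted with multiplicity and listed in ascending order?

Write f(α) = α^3 + α^2 + 3α + 4.
Roots in 𝔽_5: f(0) = 4; f(1) = 4; f(2) = 2; f(3) = 4; f(4) = 1.
Complete factorization: f(α) = (α^3 + α^2 + 3α + 4).
Factor degrees with multiplicity: 3 = 3.

3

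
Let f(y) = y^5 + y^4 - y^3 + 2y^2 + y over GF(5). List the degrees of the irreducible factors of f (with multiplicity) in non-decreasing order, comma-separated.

Roots in GF(5): f(0) = 0 → root; f(1) = 4; f(2) = 0 → root; f(3) = 3; f(4) = 2.
Linear factors from roots: (y), (y - 2).
Complete factorization: f(y) = (y)·(y - 2)·(y^3 - 2y^2 + 2).
Factor degrees with multiplicity: 1 + 1 + 3 = 5.

1, 1, 3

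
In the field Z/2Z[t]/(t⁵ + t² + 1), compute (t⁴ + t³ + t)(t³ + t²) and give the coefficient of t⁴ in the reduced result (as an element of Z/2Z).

Multiply in Z/2Z[t]: (t⁴ + t³ + t)·(t³ + t²) = t⁷ + t⁵ + t⁴ + t³.
Reduce using t⁵ ≡ t² + 1 (mod t⁵ + t² + 1).
Reduced: t³ + 1.

0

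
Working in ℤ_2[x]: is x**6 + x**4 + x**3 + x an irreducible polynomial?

No

Write f(x) = x**6 + x**4 + x**3 + x.
Check for roots in ℤ_2: f(0) = 0 → root; f(1) = 0 → root.
f(0) = 0, so (x) divides f(x); f is reducible.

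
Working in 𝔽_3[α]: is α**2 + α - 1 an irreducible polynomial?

Yes

Write h(α) = α**2 + α - 1.
Check for roots in 𝔽_3: h(0) = 2; h(1) = 1; h(2) = 2.
No roots. A degree-2 polynomial over a field with no linear factor is irreducible.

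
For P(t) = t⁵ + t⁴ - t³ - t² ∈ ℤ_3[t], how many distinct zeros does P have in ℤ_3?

Evaluate at each of the 3 elements of ℤ_3:
P(0) = 0 → root; P(1) = 0 → root; P(2) = 0 → root.
Roots: {0, 1, 2}.

3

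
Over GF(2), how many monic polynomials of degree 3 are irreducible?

x^(2^3) − x is the product of all monic irreducibles of degree dividing 3; Möbius inversion gives N = (1/3) Σ μ(3/d)·2^d.
Divisors of 3: 1, 3; μ(3/d) for each: -1, 1.
Σ = − 2^1 + 2^3 = 6.
N = 6/3 = 2.

2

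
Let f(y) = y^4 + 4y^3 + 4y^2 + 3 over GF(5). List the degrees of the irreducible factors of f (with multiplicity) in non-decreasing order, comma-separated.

Roots in GF(5): f(0) = 3; f(1) = 2; f(2) = 2; f(3) = 3; f(4) = 4.
Complete factorization: f(y) = (y^2 + y + 2)·(y^2 + 3y + 4).
Factor degrees with multiplicity: 2 + 2 = 4.

2, 2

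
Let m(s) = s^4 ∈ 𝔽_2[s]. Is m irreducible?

No

Check for roots in 𝔽_2: m(0) = 0 → root; m(1) = 1.
m(0) = 0, so (s) divides m(s); m is reducible.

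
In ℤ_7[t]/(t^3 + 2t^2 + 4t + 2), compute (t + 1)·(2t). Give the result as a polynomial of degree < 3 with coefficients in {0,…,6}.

Multiply in ℤ_7[t]: (t + 1)·(2t) = 2t^2 + 2t.
Reduced: 2t^2 + 2t.

2t^2 + 2t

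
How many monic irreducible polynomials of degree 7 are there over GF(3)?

312

x^(3^7) − x is the product of all monic irreducibles of degree dividing 7; Möbius inversion gives N = (1/7) Σ μ(7/d)·3^d.
Divisors of 7: 1, 7; μ(7/d) for each: -1, 1.
Σ = − 3^1 + 3^7 = 2184.
N = 2184/7 = 312.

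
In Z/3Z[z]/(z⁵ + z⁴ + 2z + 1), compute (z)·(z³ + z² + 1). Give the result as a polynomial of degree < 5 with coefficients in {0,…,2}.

Multiply in Z/3Z[z]: (z)·(z³ + z² + 1) = z⁴ + z³ + z.
Reduced: z⁴ + z³ + z.

z^4 + z^3 + z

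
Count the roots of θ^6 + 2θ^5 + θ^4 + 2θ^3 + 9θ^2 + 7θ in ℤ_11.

Write g(θ) = θ^6 + 2θ^5 + θ^4 + 2θ^3 + 9θ^2 + 7θ.
Evaluate at each of the 11 elements of ℤ_11:
g(0) = 0 → root; g(1) = 0 → root; g(2) = 1; g(3) = 0 → root; g(4) = 1; g(5) = 9; g(6) = 7; g(7) = 4; g(8) = 0 → root; g(9) = 0 → root; g(10) = 0 → root.
Roots: {0, 1, 3, 8, 9, 10}.

6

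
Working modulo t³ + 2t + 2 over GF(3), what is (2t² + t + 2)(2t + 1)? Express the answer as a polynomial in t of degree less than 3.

t^2

Multiply in GF(3)[t]: (2t² + t + 2)·(2t + 1) = t³ + t² + 2t + 2.
Reduce using t³ ≡ t + 1 (mod t³ + 2t + 2).
Reduced: t².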